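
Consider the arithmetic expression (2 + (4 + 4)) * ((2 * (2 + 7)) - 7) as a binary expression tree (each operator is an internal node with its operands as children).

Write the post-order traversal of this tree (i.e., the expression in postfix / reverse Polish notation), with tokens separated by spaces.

2 4 4 + + 2 2 7 + * 7 - *

Post-order on an expression tree gives postfix notation: for each operator, emit left operand, right operand, then the operator.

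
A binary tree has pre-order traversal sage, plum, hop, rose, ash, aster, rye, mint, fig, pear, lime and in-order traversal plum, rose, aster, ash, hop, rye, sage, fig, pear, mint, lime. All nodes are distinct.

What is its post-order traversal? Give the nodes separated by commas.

The first element of pre-order is the root; it splits in-order into left and right subtrees.
Root sage: left subtree has 6 nodes {plum, rose, aster, ash, hop, rye}, right has 4 {fig, pear, mint, lime}.
  Root plum: left subtree has 0 nodes { }, right has 5 {rose, aster, ash, hop, rye}.
    Root hop: left subtree has 3 nodes {rose, aster, ash}, right has 1 {rye}.
      Root rose: left subtree has 0 nodes { }, right has 2 {aster, ash}.
        Root ash: left subtree has 1 node {aster}, right has 0 { }.
  Root mint: left subtree has 2 nodes {fig, pear}, right has 1 {lime}.
    Root fig: left subtree has 0 nodes { }, right has 1 {pear}.

aster, ash, rose, rye, hop, plum, pear, fig, lime, mint, sage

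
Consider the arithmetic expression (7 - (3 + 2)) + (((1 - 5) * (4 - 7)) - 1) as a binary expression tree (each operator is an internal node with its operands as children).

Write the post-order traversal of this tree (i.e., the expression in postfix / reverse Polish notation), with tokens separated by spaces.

Post-order on an expression tree gives postfix notation: for each operator, emit left operand, right operand, then the operator.

7 3 2 + - 1 5 - 4 7 - * 1 - +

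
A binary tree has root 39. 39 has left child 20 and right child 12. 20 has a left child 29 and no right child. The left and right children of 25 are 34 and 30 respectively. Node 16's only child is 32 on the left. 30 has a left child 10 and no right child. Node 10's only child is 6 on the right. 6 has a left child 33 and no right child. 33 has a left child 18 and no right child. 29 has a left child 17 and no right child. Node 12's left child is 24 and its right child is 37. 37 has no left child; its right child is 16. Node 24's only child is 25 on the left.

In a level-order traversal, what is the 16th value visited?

Level-order visits nodes level by level from the root, left to right within each level.
Level 0: 39
Level 1: 20, 12
Level 2: 29, 24, 37
Level 3: 17, 25, 16
Level 4: 34, 30, 32
Level 5: 10
Level 6: 6
Level 7: 33
Level 8: 18
Full level-order sequence: 39, 20, 12, 29, 24, 37, 17, 25, 16, 34, 30, 32, 10, 6, 33, 18.

18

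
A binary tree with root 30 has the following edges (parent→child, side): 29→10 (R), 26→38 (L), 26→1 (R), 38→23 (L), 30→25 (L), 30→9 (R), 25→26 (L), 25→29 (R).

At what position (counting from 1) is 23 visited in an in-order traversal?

In-order visits the left subtree, then the node, then the right subtree.
At 30: go left to 25.
  At 25: go left to 26.
    At 26: go left to 38.
      At 38: go left to 23.
        23 is a leaf — visit 23.
      Visit 38.
      At 38: no right child.
    Visit 26.
    At 26: go right to 1.
      1 is a leaf — visit 1.
  Visit 25.
  At 25: go right to 29.
    At 29: no left child.
    Visit 29.
    At 29: go right to 10.
      10 is a leaf — visit 10.
Visit 30.
At 30: go right to 9.
  9 is a leaf — visit 9.
Full in-order sequence: 23, 38, 26, 1, 25, 29, 10, 30, 9.

1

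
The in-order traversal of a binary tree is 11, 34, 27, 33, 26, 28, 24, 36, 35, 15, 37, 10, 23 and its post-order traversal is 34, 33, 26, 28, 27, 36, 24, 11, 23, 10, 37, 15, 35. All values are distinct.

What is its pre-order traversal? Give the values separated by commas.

35, 11, 24, 27, 34, 28, 26, 33, 36, 15, 37, 10, 23

The last element of post-order is the root; it splits in-order into left and right subtrees.
Root 35: left subtree has 8 nodes {11, 34, 27, 33, 26, 28, 24, 36}, right has 4 {15, 37, 10, 23}.
  Root 11: left subtree has 0 nodes { }, right has 7 {34, 27, 33, 26, 28, 24, 36}.
    Root 24: left subtree has 5 nodes {34, 27, 33, 26, 28}, right has 1 {36}.
      Root 27: left subtree has 1 node {34}, right has 3 {33, 26, 28}.
        Root 28: left subtree has 2 nodes {33, 26}, right has 0 { }.
          Root 26: left subtree has 1 node {33}, right has 0 { }.
  Root 15: left subtree has 0 nodes { }, right has 3 {37, 10, 23}.
    Root 37: left subtree has 0 nodes { }, right has 2 {10, 23}.
      Root 10: left subtree has 0 nodes { }, right has 1 {23}.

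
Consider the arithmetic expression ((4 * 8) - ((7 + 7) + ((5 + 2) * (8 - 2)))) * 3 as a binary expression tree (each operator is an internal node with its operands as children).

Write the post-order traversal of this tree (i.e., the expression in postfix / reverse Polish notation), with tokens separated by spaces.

4 8 * 7 7 + 5 2 + 8 2 - * + - 3 *

Post-order on an expression tree gives postfix notation: for each operator, emit left operand, right operand, then the operator.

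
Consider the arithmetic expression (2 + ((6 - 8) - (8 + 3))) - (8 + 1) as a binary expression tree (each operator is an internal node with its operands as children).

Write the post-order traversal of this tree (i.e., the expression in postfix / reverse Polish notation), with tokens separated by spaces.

Post-order on an expression tree gives postfix notation: for each operator, emit left operand, right operand, then the operator.

2 6 8 - 8 3 + - + 8 1 + -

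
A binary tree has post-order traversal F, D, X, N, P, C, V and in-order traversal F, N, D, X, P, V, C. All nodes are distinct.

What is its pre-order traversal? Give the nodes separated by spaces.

The last element of post-order is the root; it splits in-order into left and right subtrees.
Root V: left subtree has 5 nodes {F, N, D, X, P}, right has 1 {C}.
  Root P: left subtree has 4 nodes {F, N, D, X}, right has 0 { }.
    Root N: left subtree has 1 node {F}, right has 2 {D, X}.
      Root X: left subtree has 1 node {D}, right has 0 { }.

V P N F X D C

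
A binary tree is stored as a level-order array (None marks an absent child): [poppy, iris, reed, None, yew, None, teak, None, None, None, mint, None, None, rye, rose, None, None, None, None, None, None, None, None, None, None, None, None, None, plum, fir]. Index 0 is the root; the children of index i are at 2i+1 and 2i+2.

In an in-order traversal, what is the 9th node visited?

In-order visits the left subtree, then the node, then the right subtree.
At poppy: go left to iris.
  At iris: no left child.
  Visit iris.
  At iris: go right to yew.
    At yew: no left child.
    Visit yew.
    At yew: go right to mint.
      mint is a leaf — visit mint.
Visit poppy.
At poppy: go right to reed.
  At reed: no left child.
  Visit reed.
  At reed: go right to teak.
    At teak: go left to rye.
      At rye: no left child.
      Visit rye.
      At rye: go right to plum.
        plum is a leaf — visit plum.
    Visit teak.
    At teak: go right to rose.
      At rose: go left to fir.
        fir is a leaf — visit fir.
      Visit rose.
      At rose: no right child.
Full in-order sequence: iris, yew, mint, poppy, reed, rye, plum, teak, fir, rose.

fir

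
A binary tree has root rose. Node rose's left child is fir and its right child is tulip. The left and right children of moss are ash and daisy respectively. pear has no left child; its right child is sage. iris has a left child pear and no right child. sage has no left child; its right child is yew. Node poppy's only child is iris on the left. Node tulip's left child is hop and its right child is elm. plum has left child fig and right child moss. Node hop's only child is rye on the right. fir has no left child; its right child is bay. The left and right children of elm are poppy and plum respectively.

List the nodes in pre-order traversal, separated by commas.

Pre-order visits the node, then its left subtree, then its right subtree.
Visit rose.
At rose: go left to fir.
  Visit fir.
  At fir: no left child.
  At fir: go right to bay.
    bay is a leaf — visit bay.
At rose: go right to tulip.
  Visit tulip.
  At tulip: go left to hop.
    Visit hop.
    At hop: no left child.
    At hop: go right to rye.
      rye is a leaf — visit rye.
  At tulip: go right to elm.
    Visit elm.
    At elm: go left to poppy.
      Visit poppy.
      At poppy: go left to iris.
        Visit iris.
        At iris: go left to pear.
          Visit pear.
          At pear: no left child.
          At pear: go right to sage.
            Visit sage.
            At sage: no left child.
            At sage: go right to yew.
              yew is a leaf — visit yew.
        At iris: no right child.
      At poppy: no right child.
    At elm: go right to plum.
      Visit plum.
      At plum: go left to fig.
        fig is a leaf — visit fig.
      At plum: go right to moss.
        Visit moss.
        At moss: go left to ash.
          ash is a leaf — visit ash.
        At moss: go right to daisy.
          daisy is a leaf — visit daisy.

rose, fir, bay, tulip, hop, rye, elm, poppy, iris, pear, sage, yew, plum, fig, moss, ash, daisy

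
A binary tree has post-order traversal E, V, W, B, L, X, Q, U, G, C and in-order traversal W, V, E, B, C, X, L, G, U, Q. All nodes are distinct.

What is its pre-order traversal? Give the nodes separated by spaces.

The last element of post-order is the root; it splits in-order into left and right subtrees.
Root C: left subtree has 4 nodes {W, V, E, B}, right has 5 {X, L, G, U, Q}.
  Root B: left subtree has 3 nodes {W, V, E}, right has 0 { }.
    Root W: left subtree has 0 nodes { }, right has 2 {V, E}.
      Root V: left subtree has 0 nodes { }, right has 1 {E}.
  Root G: left subtree has 2 nodes {X, L}, right has 2 {U, Q}.
    Root X: left subtree has 0 nodes { }, right has 1 {L}.
    Root U: left subtree has 0 nodes { }, right has 1 {Q}.

C B W V E G X L U Q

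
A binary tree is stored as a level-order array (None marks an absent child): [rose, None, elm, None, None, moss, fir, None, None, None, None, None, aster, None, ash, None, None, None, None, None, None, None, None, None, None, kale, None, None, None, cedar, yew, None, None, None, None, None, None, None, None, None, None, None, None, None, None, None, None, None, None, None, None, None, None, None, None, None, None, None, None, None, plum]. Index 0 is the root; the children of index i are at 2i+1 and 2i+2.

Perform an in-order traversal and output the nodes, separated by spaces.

rose moss kale aster elm fir cedar plum ash yew

In-order visits the left subtree, then the node, then the right subtree.
At rose: no left child.
Visit rose.
At rose: go right to elm.
  At elm: go left to moss.
    At moss: no left child.
    Visit moss.
    At moss: go right to aster.
      At aster: go left to kale.
        kale is a leaf — visit kale.
      Visit aster.
      At aster: no right child.
  Visit elm.
  At elm: go right to fir.
    At fir: no left child.
    Visit fir.
    At fir: go right to ash.
      At ash: go left to cedar.
        At cedar: no left child.
        Visit cedar.
        At cedar: go right to plum.
          plum is a leaf — visit plum.
      Visit ash.
      At ash: go right to yew.
        yew is a leaf — visit yew.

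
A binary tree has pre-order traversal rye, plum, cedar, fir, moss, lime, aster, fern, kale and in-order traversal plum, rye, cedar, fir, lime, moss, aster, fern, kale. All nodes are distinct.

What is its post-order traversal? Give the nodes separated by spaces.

The first element of pre-order is the root; it splits in-order into left and right subtrees.
Root rye: left subtree has 1 node {plum}, right has 7 {cedar, fir, lime, moss, aster, fern, kale}.
  Root cedar: left subtree has 0 nodes { }, right has 6 {fir, lime, moss, aster, fern, kale}.
    Root fir: left subtree has 0 nodes { }, right has 5 {lime, moss, aster, fern, kale}.
      Root moss: left subtree has 1 node {lime}, right has 3 {aster, fern, kale}.
        Root aster: left subtree has 0 nodes { }, right has 2 {fern, kale}.
          Root fern: left subtree has 0 nodes { }, right has 1 {kale}.

plum lime kale fern aster moss fir cedar rye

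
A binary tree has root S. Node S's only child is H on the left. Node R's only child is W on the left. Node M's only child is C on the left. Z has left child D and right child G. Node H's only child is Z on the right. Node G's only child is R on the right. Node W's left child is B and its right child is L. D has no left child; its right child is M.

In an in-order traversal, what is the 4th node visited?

M

In-order visits the left subtree, then the node, then the right subtree.
At S: go left to H.
  At H: no left child.
  Visit H.
  At H: go right to Z.
    At Z: go left to D.
      At D: no left child.
      Visit D.
      At D: go right to M.
        At M: go left to C.
          C is a leaf — visit C.
        Visit M.
        At M: no right child.
    Visit Z.
    At Z: go right to G.
      At G: no left child.
      Visit G.
      At G: go right to R.
        At R: go left to W.
          At W: go left to B.
            B is a leaf — visit B.
          Visit W.
          At W: go right to L.
            L is a leaf — visit L.
        Visit R.
        At R: no right child.
Visit S.
At S: no right child.
Full in-order sequence: H, D, C, M, Z, G, B, W, L, R, S.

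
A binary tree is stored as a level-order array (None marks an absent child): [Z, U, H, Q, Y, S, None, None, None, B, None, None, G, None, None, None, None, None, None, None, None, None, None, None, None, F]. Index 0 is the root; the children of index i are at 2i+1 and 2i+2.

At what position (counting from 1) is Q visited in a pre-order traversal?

3

Pre-order visits the node, then its left subtree, then its right subtree.
Visit Z.
At Z: go left to U.
  Visit U.
  At U: go left to Q.
    Q is a leaf — visit Q.
  At U: go right to Y.
    Visit Y.
    At Y: go left to B.
      B is a leaf — visit B.
    At Y: no right child.
At Z: go right to H.
  Visit H.
  At H: go left to S.
    Visit S.
    At S: no left child.
    At S: go right to G.
      Visit G.
      At G: go left to F.
        F is a leaf — visit F.
      At G: no right child.
  At H: no right child.
Full pre-order sequence: Z, U, Q, Y, B, H, S, G, F.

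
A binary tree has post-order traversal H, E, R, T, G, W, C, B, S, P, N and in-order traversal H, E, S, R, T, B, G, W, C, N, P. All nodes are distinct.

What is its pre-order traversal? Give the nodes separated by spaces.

The last element of post-order is the root; it splits in-order into left and right subtrees.
Root N: left subtree has 9 nodes {H, E, S, R, T, B, G, W, C}, right has 1 {P}.
  Root S: left subtree has 2 nodes {H, E}, right has 6 {R, T, B, G, W, C}.
    Root E: left subtree has 1 node {H}, right has 0 { }.
    Root B: left subtree has 2 nodes {R, T}, right has 3 {G, W, C}.
      Root T: left subtree has 1 node {R}, right has 0 { }.
      Root C: left subtree has 2 nodes {G, W}, right has 0 { }.
        Root W: left subtree has 1 node {G}, right has 0 { }.

N S E H B T R C W G P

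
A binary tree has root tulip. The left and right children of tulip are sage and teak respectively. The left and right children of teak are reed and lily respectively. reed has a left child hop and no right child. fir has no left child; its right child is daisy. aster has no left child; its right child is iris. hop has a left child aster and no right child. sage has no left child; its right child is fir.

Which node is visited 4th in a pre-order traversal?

daisy

Pre-order visits the node, then its left subtree, then its right subtree.
Visit tulip.
At tulip: go left to sage.
  Visit sage.
  At sage: no left child.
  At sage: go right to fir.
    Visit fir.
    At fir: no left child.
    At fir: go right to daisy.
      daisy is a leaf — visit daisy.
At tulip: go right to teak.
  Visit teak.
  At teak: go left to reed.
    Visit reed.
    At reed: go left to hop.
      Visit hop.
      At hop: go left to aster.
        Visit aster.
        At aster: no left child.
        At aster: go right to iris.
          iris is a leaf — visit iris.
      At hop: no right child.
    At reed: no right child.
  At teak: go right to lily.
    lily is a leaf — visit lily.
Full pre-order sequence: tulip, sage, fir, daisy, teak, reed, hop, aster, iris, lily.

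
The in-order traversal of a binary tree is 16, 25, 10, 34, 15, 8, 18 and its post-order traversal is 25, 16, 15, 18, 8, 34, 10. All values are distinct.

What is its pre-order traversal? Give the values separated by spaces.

The last element of post-order is the root; it splits in-order into left and right subtrees.
Root 10: left subtree has 2 nodes {16, 25}, right has 4 {34, 15, 8, 18}.
  Root 16: left subtree has 0 nodes { }, right has 1 {25}.
  Root 34: left subtree has 0 nodes { }, right has 3 {15, 8, 18}.
    Root 8: left subtree has 1 node {15}, right has 1 {18}.

10 16 25 34 8 15 18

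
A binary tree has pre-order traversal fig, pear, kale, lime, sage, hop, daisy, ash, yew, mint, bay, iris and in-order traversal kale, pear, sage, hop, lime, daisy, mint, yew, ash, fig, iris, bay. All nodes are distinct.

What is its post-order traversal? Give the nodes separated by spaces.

The first element of pre-order is the root; it splits in-order into left and right subtrees.
Root fig: left subtree has 9 nodes {kale, pear, sage, hop, lime, daisy, mint, yew, ash}, right has 2 {iris, bay}.
  Root pear: left subtree has 1 node {kale}, right has 7 {sage, hop, lime, daisy, mint, yew, ash}.
    Root lime: left subtree has 2 nodes {sage, hop}, right has 4 {daisy, mint, yew, ash}.
      Root sage: left subtree has 0 nodes { }, right has 1 {hop}.
      Root daisy: left subtree has 0 nodes { }, right has 3 {mint, yew, ash}.
        Root ash: left subtree has 2 nodes {mint, yew}, right has 0 { }.
          Root yew: left subtree has 1 node {mint}, right has 0 { }.
  Root bay: left subtree has 1 node {iris}, right has 0 { }.

kale hop sage mint yew ash daisy lime pear iris bay fig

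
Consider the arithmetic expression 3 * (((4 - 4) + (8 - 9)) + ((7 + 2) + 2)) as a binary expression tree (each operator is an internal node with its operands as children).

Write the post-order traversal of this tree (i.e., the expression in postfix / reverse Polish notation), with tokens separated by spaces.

3 4 4 - 8 9 - + 7 2 + 2 + + *

Post-order on an expression tree gives postfix notation: for each operator, emit left operand, right operand, then the operator.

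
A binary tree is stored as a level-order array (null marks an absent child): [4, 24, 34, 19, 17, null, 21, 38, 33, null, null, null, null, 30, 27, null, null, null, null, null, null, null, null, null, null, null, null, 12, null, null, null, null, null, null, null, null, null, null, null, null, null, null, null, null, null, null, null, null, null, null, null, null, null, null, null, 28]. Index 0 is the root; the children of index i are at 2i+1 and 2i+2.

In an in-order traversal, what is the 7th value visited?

34

In-order visits the left subtree, then the node, then the right subtree.
At 4: go left to 24.
  At 24: go left to 19.
    At 19: go left to 38.
      38 is a leaf — visit 38.
    Visit 19.
    At 19: go right to 33.
      33 is a leaf — visit 33.
  Visit 24.
  At 24: go right to 17.
    17 is a leaf — visit 17.
Visit 4.
At 4: go right to 34.
  At 34: no left child.
  Visit 34.
  At 34: go right to 21.
    At 21: go left to 30.
      At 30: go left to 12.
        At 12: go left to 28.
          28 is a leaf — visit 28.
        Visit 12.
        At 12: no right child.
      Visit 30.
      At 30: no right child.
    Visit 21.
    At 21: go right to 27.
      27 is a leaf — visit 27.
Full in-order sequence: 38, 19, 33, 24, 17, 4, 34, 28, 12, 30, 21, 27.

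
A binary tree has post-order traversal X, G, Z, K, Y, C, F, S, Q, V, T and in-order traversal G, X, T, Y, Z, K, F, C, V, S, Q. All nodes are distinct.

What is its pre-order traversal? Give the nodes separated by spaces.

The last element of post-order is the root; it splits in-order into left and right subtrees.
Root T: left subtree has 2 nodes {G, X}, right has 8 {Y, Z, K, F, C, V, S, Q}.
  Root G: left subtree has 0 nodes { }, right has 1 {X}.
  Root V: left subtree has 5 nodes {Y, Z, K, F, C}, right has 2 {S, Q}.
    Root F: left subtree has 3 nodes {Y, Z, K}, right has 1 {C}.
      Root Y: left subtree has 0 nodes { }, right has 2 {Z, K}.
        Root K: left subtree has 1 node {Z}, right has 0 { }.
    Root Q: left subtree has 1 node {S}, right has 0 { }.

T G X V F Y K Z C Q S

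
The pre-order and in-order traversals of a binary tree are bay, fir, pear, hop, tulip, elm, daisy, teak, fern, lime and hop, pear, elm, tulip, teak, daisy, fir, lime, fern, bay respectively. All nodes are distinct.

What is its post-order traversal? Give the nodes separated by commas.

The first element of pre-order is the root; it splits in-order into left and right subtrees.
Root bay: left subtree has 9 nodes {hop, pear, elm, tulip, teak, daisy, fir, lime, fern}, right has 0 { }.
  Root fir: left subtree has 6 nodes {hop, pear, elm, tulip, teak, daisy}, right has 2 {lime, fern}.
    Root pear: left subtree has 1 node {hop}, right has 4 {elm, tulip, teak, daisy}.
      Root tulip: left subtree has 1 node {elm}, right has 2 {teak, daisy}.
        Root daisy: left subtree has 1 node {teak}, right has 0 { }.
    Root fern: left subtree has 1 node {lime}, right has 0 { }.

hop, elm, teak, daisy, tulip, pear, lime, fern, fir, bay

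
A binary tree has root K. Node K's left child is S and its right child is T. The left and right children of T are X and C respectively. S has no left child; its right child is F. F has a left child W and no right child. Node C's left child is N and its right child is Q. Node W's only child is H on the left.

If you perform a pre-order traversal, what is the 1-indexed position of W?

4

Pre-order visits the node, then its left subtree, then its right subtree.
Visit K.
At K: go left to S.
  Visit S.
  At S: no left child.
  At S: go right to F.
    Visit F.
    At F: go left to W.
      Visit W.
      At W: go left to H.
        H is a leaf — visit H.
      At W: no right child.
    At F: no right child.
At K: go right to T.
  Visit T.
  At T: go left to X.
    X is a leaf — visit X.
  At T: go right to C.
    Visit C.
    At C: go left to N.
      N is a leaf — visit N.
    At C: go right to Q.
      Q is a leaf — visit Q.
Full pre-order sequence: K, S, F, W, H, T, X, C, N, Q.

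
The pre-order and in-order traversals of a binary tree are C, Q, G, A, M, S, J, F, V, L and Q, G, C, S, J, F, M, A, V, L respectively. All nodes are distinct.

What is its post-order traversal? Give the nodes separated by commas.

G, Q, F, J, S, M, L, V, A, C

The first element of pre-order is the root; it splits in-order into left and right subtrees.
Root C: left subtree has 2 nodes {Q, G}, right has 7 {S, J, F, M, A, V, L}.
  Root Q: left subtree has 0 nodes { }, right has 1 {G}.
  Root A: left subtree has 4 nodes {S, J, F, M}, right has 2 {V, L}.
    Root M: left subtree has 3 nodes {S, J, F}, right has 0 { }.
      Root S: left subtree has 0 nodes { }, right has 2 {J, F}.
        Root J: left subtree has 0 nodes { }, right has 1 {F}.
    Root V: left subtree has 0 nodes { }, right has 1 {L}.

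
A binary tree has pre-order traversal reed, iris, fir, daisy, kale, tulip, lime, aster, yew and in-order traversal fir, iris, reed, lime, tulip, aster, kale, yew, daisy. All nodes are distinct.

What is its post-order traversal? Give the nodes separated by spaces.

fir iris lime aster tulip yew kale daisy reed

The first element of pre-order is the root; it splits in-order into left and right subtrees.
Root reed: left subtree has 2 nodes {fir, iris}, right has 6 {lime, tulip, aster, kale, yew, daisy}.
  Root iris: left subtree has 1 node {fir}, right has 0 { }.
  Root daisy: left subtree has 5 nodes {lime, tulip, aster, kale, yew}, right has 0 { }.
    Root kale: left subtree has 3 nodes {lime, tulip, aster}, right has 1 {yew}.
      Root tulip: left subtree has 1 node {lime}, right has 1 {aster}.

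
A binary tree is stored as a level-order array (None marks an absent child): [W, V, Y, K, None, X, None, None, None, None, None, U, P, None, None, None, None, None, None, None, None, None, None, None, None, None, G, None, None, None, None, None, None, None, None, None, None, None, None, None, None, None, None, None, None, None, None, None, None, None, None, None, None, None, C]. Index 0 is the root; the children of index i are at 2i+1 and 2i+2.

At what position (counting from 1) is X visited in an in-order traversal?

5

In-order visits the left subtree, then the node, then the right subtree.
At W: go left to V.
  At V: go left to K.
    K is a leaf — visit K.
  Visit V.
  At V: no right child.
Visit W.
At W: go right to Y.
  At Y: go left to X.
    At X: go left to U.
      U is a leaf — visit U.
    Visit X.
    At X: go right to P.
      At P: no left child.
      Visit P.
      At P: go right to G.
        At G: no left child.
        Visit G.
        At G: go right to C.
          C is a leaf — visit C.
  Visit Y.
  At Y: no right child.
Full in-order sequence: K, V, W, U, X, P, G, C, Y.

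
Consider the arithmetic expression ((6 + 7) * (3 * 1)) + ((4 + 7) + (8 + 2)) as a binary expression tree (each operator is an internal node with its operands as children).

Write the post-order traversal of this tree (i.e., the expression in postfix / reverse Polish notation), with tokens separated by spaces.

6 7 + 3 1 * * 4 7 + 8 2 + + +

Post-order on an expression tree gives postfix notation: for each operator, emit left operand, right operand, then the operator.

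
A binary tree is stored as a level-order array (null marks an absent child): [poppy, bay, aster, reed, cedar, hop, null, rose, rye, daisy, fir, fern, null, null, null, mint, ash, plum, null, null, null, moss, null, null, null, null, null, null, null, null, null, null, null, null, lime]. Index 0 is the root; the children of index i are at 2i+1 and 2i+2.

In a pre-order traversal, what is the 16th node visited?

fern

Pre-order visits the node, then its left subtree, then its right subtree.
Visit poppy.
At poppy: go left to bay.
  Visit bay.
  At bay: go left to reed.
    Visit reed.
    At reed: go left to rose.
      Visit rose.
      At rose: go left to mint.
        mint is a leaf — visit mint.
      At rose: go right to ash.
        Visit ash.
        At ash: no left child.
        At ash: go right to lime.
          lime is a leaf — visit lime.
    At reed: go right to rye.
      Visit rye.
      At rye: go left to plum.
        plum is a leaf — visit plum.
      At rye: no right child.
  At bay: go right to cedar.
    Visit cedar.
    At cedar: go left to daisy.
      daisy is a leaf — visit daisy.
    At cedar: go right to fir.
      Visit fir.
      At fir: go left to moss.
        moss is a leaf — visit moss.
      At fir: no right child.
At poppy: go right to aster.
  Visit aster.
  At aster: go left to hop.
    Visit hop.
    At hop: go left to fern.
      fern is a leaf — visit fern.
    At hop: no right child.
  At aster: no right child.
Full pre-order sequence: poppy, bay, reed, rose, mint, ash, lime, rye, plum, cedar, daisy, fir, moss, aster, hop, fern.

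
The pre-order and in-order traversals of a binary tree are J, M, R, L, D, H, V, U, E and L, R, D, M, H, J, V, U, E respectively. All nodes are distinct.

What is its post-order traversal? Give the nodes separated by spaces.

L D R H M E U V J

The first element of pre-order is the root; it splits in-order into left and right subtrees.
Root J: left subtree has 5 nodes {L, R, D, M, H}, right has 3 {V, U, E}.
  Root M: left subtree has 3 nodes {L, R, D}, right has 1 {H}.
    Root R: left subtree has 1 node {L}, right has 1 {D}.
  Root V: left subtree has 0 nodes { }, right has 2 {U, E}.
    Root U: left subtree has 0 nodes { }, right has 1 {E}.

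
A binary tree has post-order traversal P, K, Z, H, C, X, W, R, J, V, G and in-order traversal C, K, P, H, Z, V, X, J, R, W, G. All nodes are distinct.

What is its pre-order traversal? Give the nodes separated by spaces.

G V C H K P Z J X R W

The last element of post-order is the root; it splits in-order into left and right subtrees.
Root G: left subtree has 10 nodes {C, K, P, H, Z, V, X, J, R, W}, right has 0 { }.
  Root V: left subtree has 5 nodes {C, K, P, H, Z}, right has 4 {X, J, R, W}.
    Root C: left subtree has 0 nodes { }, right has 4 {K, P, H, Z}.
      Root H: left subtree has 2 nodes {K, P}, right has 1 {Z}.
        Root K: left subtree has 0 nodes { }, right has 1 {P}.
    Root J: left subtree has 1 node {X}, right has 2 {R, W}.
      Root R: left subtree has 0 nodes { }, right has 1 {W}.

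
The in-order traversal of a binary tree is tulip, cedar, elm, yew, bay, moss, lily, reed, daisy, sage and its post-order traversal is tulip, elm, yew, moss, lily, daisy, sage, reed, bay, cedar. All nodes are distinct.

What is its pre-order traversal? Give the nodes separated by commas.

cedar, tulip, bay, yew, elm, reed, lily, moss, sage, daisy

The last element of post-order is the root; it splits in-order into left and right subtrees.
Root cedar: left subtree has 1 node {tulip}, right has 8 {elm, yew, bay, moss, lily, reed, daisy, sage}.
  Root bay: left subtree has 2 nodes {elm, yew}, right has 5 {moss, lily, reed, daisy, sage}.
    Root yew: left subtree has 1 node {elm}, right has 0 { }.
    Root reed: left subtree has 2 nodes {moss, lily}, right has 2 {daisy, sage}.
      Root lily: left subtree has 1 node {moss}, right has 0 { }.
      Root sage: left subtree has 1 node {daisy}, right has 0 { }.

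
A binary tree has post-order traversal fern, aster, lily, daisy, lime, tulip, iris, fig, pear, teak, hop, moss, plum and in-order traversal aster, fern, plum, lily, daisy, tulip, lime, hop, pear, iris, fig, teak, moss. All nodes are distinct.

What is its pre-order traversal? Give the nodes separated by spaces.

plum aster fern moss hop tulip daisy lily lime teak pear fig iris

The last element of post-order is the root; it splits in-order into left and right subtrees.
Root plum: left subtree has 2 nodes {aster, fern}, right has 10 {lily, daisy, tulip, lime, hop, pear, iris, fig, teak, moss}.
  Root aster: left subtree has 0 nodes { }, right has 1 {fern}.
  Root moss: left subtree has 9 nodes {lily, daisy, tulip, lime, hop, pear, iris, fig, teak}, right has 0 { }.
    Root hop: left subtree has 4 nodes {lily, daisy, tulip, lime}, right has 4 {pear, iris, fig, teak}.
      Root tulip: left subtree has 2 nodes {lily, daisy}, right has 1 {lime}.
        Root daisy: left subtree has 1 node {lily}, right has 0 { }.
      Root teak: left subtree has 3 nodes {pear, iris, fig}, right has 0 { }.
        Root pear: left subtree has 0 nodes { }, right has 2 {iris, fig}.
          Root fig: left subtree has 1 node {iris}, right has 0 { }.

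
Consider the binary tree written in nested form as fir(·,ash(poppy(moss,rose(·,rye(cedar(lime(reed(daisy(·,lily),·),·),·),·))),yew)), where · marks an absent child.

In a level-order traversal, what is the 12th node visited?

lily

Level-order visits nodes level by level from the root, left to right within each level.
Level 0: fir
Level 1: ash
Level 2: poppy, yew
Level 3: moss, rose
Level 4: rye
Level 5: cedar
Level 6: lime
Level 7: reed
Level 8: daisy
Level 9: lily
Full level-order sequence: fir, ash, poppy, yew, moss, rose, rye, cedar, lime, reed, daisy, lily.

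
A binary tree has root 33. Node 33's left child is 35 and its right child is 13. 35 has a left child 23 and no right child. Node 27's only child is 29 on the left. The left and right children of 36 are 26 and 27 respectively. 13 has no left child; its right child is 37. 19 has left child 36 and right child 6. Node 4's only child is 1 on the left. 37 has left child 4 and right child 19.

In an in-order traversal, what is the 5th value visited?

1

In-order visits the left subtree, then the node, then the right subtree.
At 33: go left to 35.
  At 35: go left to 23.
    23 is a leaf — visit 23.
  Visit 35.
  At 35: no right child.
Visit 33.
At 33: go right to 13.
  At 13: no left child.
  Visit 13.
  At 13: go right to 37.
    At 37: go left to 4.
      At 4: go left to 1.
        1 is a leaf — visit 1.
      Visit 4.
      At 4: no right child.
    Visit 37.
    At 37: go right to 19.
      At 19: go left to 36.
        At 36: go left to 26.
          26 is a leaf — visit 26.
        Visit 36.
        At 36: go right to 27.
          At 27: go left to 29.
            29 is a leaf — visit 29.
          Visit 27.
          At 27: no right child.
      Visit 19.
      At 19: go right to 6.
        6 is a leaf — visit 6.
Full in-order sequence: 23, 35, 33, 13, 1, 4, 37, 26, 36, 29, 27, 19, 6.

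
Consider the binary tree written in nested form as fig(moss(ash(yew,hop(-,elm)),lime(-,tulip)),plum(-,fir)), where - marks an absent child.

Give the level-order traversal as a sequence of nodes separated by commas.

Level-order visits nodes level by level from the root, left to right within each level.
Level 0: fig
Level 1: moss, plum
Level 2: ash, lime, fir
Level 3: yew, hop, tulip
Level 4: elm

fig, moss, plum, ash, lime, fir, yew, hop, tulip, elm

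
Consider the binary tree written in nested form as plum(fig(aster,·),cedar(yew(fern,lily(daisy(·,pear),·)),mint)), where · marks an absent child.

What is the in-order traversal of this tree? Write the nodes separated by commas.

aster, fig, plum, fern, yew, daisy, pear, lily, cedar, mint

In-order visits the left subtree, then the node, then the right subtree.
At plum: go left to fig.
  At fig: go left to aster.
    aster is a leaf — visit aster.
  Visit fig.
  At fig: no right child.
Visit plum.
At plum: go right to cedar.
  At cedar: go left to yew.
    At yew: go left to fern.
      fern is a leaf — visit fern.
    Visit yew.
    At yew: go right to lily.
      At lily: go left to daisy.
        At daisy: no left child.
        Visit daisy.
        At daisy: go right to pear.
          pear is a leaf — visit pear.
      Visit lily.
      At lily: no right child.
  Visit cedar.
  At cedar: go right to mint.
    mint is a leaf — visit mint.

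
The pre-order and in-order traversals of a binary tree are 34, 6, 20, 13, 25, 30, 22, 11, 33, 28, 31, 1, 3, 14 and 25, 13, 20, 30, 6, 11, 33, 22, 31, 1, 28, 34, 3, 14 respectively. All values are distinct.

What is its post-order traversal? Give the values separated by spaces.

The first element of pre-order is the root; it splits in-order into left and right subtrees.
Root 34: left subtree has 11 nodes {25, 13, 20, 30, 6, 11, 33, 22, 31, 1, 28}, right has 2 {3, 14}.
  Root 6: left subtree has 4 nodes {25, 13, 20, 30}, right has 6 {11, 33, 22, 31, 1, 28}.
    Root 20: left subtree has 2 nodes {25, 13}, right has 1 {30}.
      Root 13: left subtree has 1 node {25}, right has 0 { }.
    Root 22: left subtree has 2 nodes {11, 33}, right has 3 {31, 1, 28}.
      Root 11: left subtree has 0 nodes { }, right has 1 {33}.
      Root 28: left subtree has 2 nodes {31, 1}, right has 0 { }.
        Root 31: left subtree has 0 nodes { }, right has 1 {1}.
  Root 3: left subtree has 0 nodes { }, right has 1 {14}.

25 13 30 20 33 11 1 31 28 22 6 14 3 34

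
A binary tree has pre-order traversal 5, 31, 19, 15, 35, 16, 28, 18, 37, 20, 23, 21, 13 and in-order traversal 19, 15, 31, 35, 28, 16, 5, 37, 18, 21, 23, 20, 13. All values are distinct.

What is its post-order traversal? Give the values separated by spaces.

The first element of pre-order is the root; it splits in-order into left and right subtrees.
Root 5: left subtree has 6 nodes {19, 15, 31, 35, 28, 16}, right has 6 {37, 18, 21, 23, 20, 13}.
  Root 31: left subtree has 2 nodes {19, 15}, right has 3 {35, 28, 16}.
    Root 19: left subtree has 0 nodes { }, right has 1 {15}.
    Root 35: left subtree has 0 nodes { }, right has 2 {28, 16}.
      Root 16: left subtree has 1 node {28}, right has 0 { }.
  Root 18: left subtree has 1 node {37}, right has 4 {21, 23, 20, 13}.
    Root 20: left subtree has 2 nodes {21, 23}, right has 1 {13}.
      Root 23: left subtree has 1 node {21}, right has 0 { }.

15 19 28 16 35 31 37 21 23 13 20 18 5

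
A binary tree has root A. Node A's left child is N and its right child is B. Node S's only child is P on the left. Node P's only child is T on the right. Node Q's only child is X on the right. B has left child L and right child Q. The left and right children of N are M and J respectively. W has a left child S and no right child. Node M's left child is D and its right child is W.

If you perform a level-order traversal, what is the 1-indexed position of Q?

7

Level-order visits nodes level by level from the root, left to right within each level.
Level 0: A
Level 1: N, B
Level 2: M, J, L, Q
Level 3: D, W, X
Level 4: S
Level 5: P
Level 6: T
Full level-order sequence: A, N, B, M, J, L, Q, D, W, X, S, P, T.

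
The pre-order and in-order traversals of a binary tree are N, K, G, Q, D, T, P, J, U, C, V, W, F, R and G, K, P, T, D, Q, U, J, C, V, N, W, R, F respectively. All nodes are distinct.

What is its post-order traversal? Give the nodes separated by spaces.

G P T D U V C J Q K R F W N

The first element of pre-order is the root; it splits in-order into left and right subtrees.
Root N: left subtree has 10 nodes {G, K, P, T, D, Q, U, J, C, V}, right has 3 {W, R, F}.
  Root K: left subtree has 1 node {G}, right has 8 {P, T, D, Q, U, J, C, V}.
    Root Q: left subtree has 3 nodes {P, T, D}, right has 4 {U, J, C, V}.
      Root D: left subtree has 2 nodes {P, T}, right has 0 { }.
        Root T: left subtree has 1 node {P}, right has 0 { }.
      Root J: left subtree has 1 node {U}, right has 2 {C, V}.
        Root C: left subtree has 0 nodes { }, right has 1 {V}.
  Root W: left subtree has 0 nodes { }, right has 2 {R, F}.
    Root F: left subtree has 1 node {R}, right has 0 { }.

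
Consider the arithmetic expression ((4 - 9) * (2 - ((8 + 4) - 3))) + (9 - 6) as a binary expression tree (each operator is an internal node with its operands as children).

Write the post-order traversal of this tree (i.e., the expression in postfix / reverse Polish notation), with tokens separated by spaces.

Post-order on an expression tree gives postfix notation: for each operator, emit left operand, right operand, then the operator.

4 9 - 2 8 4 + 3 - - * 9 6 - +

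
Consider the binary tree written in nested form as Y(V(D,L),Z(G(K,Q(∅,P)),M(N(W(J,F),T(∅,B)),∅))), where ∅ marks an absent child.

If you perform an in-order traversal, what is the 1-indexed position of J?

In-order visits the left subtree, then the node, then the right subtree.
At Y: go left to V.
  At V: go left to D.
    D is a leaf — visit D.
  Visit V.
  At V: go right to L.
    L is a leaf — visit L.
Visit Y.
At Y: go right to Z.
  At Z: go left to G.
    At G: go left to K.
      K is a leaf — visit K.
    Visit G.
    At G: go right to Q.
      At Q: no left child.
      Visit Q.
      At Q: go right to P.
        P is a leaf — visit P.
  Visit Z.
  At Z: go right to M.
    At M: go left to N.
      At N: go left to W.
        At W: go left to J.
          J is a leaf — visit J.
        Visit W.
        At W: go right to F.
          F is a leaf — visit F.
      Visit N.
      At N: go right to T.
        At T: no left child.
        Visit T.
        At T: go right to B.
          B is a leaf — visit B.
    Visit M.
    At M: no right child.
Full in-order sequence: D, V, L, Y, K, G, Q, P, Z, J, W, F, N, T, B, M.

10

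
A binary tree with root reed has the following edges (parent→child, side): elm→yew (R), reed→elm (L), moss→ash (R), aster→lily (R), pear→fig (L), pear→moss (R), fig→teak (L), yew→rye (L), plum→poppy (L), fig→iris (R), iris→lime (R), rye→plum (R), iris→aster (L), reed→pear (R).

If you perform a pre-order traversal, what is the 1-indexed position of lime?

13

Pre-order visits the node, then its left subtree, then its right subtree.
Visit reed.
At reed: go left to elm.
  Visit elm.
  At elm: no left child.
  At elm: go right to yew.
    Visit yew.
    At yew: go left to rye.
      Visit rye.
      At rye: no left child.
      At rye: go right to plum.
        Visit plum.
        At plum: go left to poppy.
          poppy is a leaf — visit poppy.
        At plum: no right child.
    At yew: no right child.
At reed: go right to pear.
  Visit pear.
  At pear: go left to fig.
    Visit fig.
    At fig: go left to teak.
      teak is a leaf — visit teak.
    At fig: go right to iris.
      Visit iris.
      At iris: go left to aster.
        Visit aster.
        At aster: no left child.
        At aster: go right to lily.
          lily is a leaf — visit lily.
      At iris: go right to lime.
        lime is a leaf — visit lime.
  At pear: go right to moss.
    Visit moss.
    At moss: no left child.
    At moss: go right to ash.
      ash is a leaf — visit ash.
Full pre-order sequence: reed, elm, yew, rye, plum, poppy, pear, fig, teak, iris, aster, lily, lime, moss, ash.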